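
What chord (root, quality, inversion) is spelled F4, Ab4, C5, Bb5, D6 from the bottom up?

Bb dominant ninth, second inversion

The pitch classes F, Ab, C, Bb, D arrange in thirds as Bb–D–F–Ab–C: a Bb dominant ninth chord.
The lowest note is F, the fifth of the chord, so this is second inversion.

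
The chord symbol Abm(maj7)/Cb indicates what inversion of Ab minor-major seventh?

first inversion

Abm(maj7)/Cb means Ab minor-major seventh with Cb in the bass. Cb is the third of Ab minor-major seventh (Ab–Cb–Eb–G), so this is first inversion.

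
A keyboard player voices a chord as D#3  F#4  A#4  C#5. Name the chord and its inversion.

D# minor seventh, root position

The distinct note names are D#, F#, A#, C#. Stacked in thirds they read D#–F#–A#–C#, which is a minor seventh chord on D#.
The lowest note is D#, the root of the chord, so this is root position (figured bass 7).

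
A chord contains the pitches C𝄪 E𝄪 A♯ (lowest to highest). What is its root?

C##, E##, A# are the tones of an A# augmented triad (A#–C##–E##), making A# the root.

A#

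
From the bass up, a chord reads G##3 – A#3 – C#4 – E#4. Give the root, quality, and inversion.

Reducing to letter names: G##, A#, C#, E#. These stack in thirds as A#–C#–E#–G## — an A# minor-major seventh chord.
The lowest note is G##, the seventh of the chord, so this is third inversion (figured bass 4/2).

A# minor-major seventh, third inversion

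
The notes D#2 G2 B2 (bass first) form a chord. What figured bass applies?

6/4

The notes D#, G, B stack in thirds as G–B–D# — a G augmented triad. The bass D# is the fifth, so this is second inversion: figured 6/4.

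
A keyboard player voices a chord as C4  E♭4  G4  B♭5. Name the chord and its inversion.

C minor seventh, root position

The distinct note names are C, Eb, G, Bb. Stacked in thirds they read C–Eb–G–Bb, which is a minor seventh chord on C.
With the root (C) in the bass, the chord is in root position (figured bass 7).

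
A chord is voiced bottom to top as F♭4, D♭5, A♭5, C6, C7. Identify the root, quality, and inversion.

The distinct note names are Fb, Db, Ab, C. Stacked in thirds they read Db–Fb–Ab–C, which is a minor-major seventh chord on Db.
The lowest note is Fb, the third of the chord, so this is first inversion (figured bass 6/5).

Db minor-major seventh, first inversion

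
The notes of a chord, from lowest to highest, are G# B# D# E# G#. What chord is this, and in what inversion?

E# minor seventh, first inversion

The pitch classes G#, B#, D#, E# arrange in thirds as E#–G#–B#–D#: an E# minor seventh chord.
With the third (G#) in the bass, the chord is in first inversion (figured bass 6/5).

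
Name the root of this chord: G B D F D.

G

The distinct letter names are G, B, D, F. Arranged as a stack of thirds they read G–B–D–F, so G is the root (a G dominant seventh chord).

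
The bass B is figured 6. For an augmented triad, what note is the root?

The figures 6 mean the third of the chord is in the bass. If B is the third of an augmented triad, the root is G (chord tones G–B–D#).

G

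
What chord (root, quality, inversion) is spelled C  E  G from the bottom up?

The distinct note names are C, E, G. Stacked in thirds they read C–E–G, which is a major triad on C.
With the root (C) in the bass, the chord is in root position (figured bass 5/3).

C major, root position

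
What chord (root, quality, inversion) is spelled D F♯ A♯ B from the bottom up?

Reducing to letter names: D, F#, A#, B. These stack in thirds as B–D–F#–A# — a B minor-major seventh chord.
D is the third of B minor-major seventh; third in the bass means first inversion (figured bass 6/5).

B minor-major seventh, first inversion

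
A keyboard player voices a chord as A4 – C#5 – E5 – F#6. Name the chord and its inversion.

The distinct note names are A, C#, E, F#. Stacked in thirds they read F#–A–C#–E, which is a minor seventh chord on F#.
With the third (A) in the bass, the chord is in first inversion (figured bass 6/5).

F# minor seventh, first inversion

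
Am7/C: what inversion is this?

Am7/C means A minor seventh with C in the bass. C is the third of A minor seventh (A–C–E–G), so this is first inversion.

first inversion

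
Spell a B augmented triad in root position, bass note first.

B, D#, F##

Spelling B augmented: B–D#–F##. In root position the root is bass, giving B, D#, F## from the bottom.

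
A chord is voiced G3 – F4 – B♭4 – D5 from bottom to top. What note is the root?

G

Reordering G, F, Bb, D into stacked thirds gives G–Bb–D–F; the bottom of that stack, G, is the root.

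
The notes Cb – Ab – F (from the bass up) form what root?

F

Cb, Ab, F are the tones of an F diminished triad (F–Ab–Cb), making F the root.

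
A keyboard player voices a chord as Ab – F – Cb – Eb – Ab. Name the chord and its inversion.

The pitch classes Ab, F, Cb, Eb arrange in thirds as F–Ab–Cb–Eb: an F half-diminished seventh chord.
The lowest note is Ab, the third of the chord, so this is first inversion (figured bass 6/5).

F half-diminished seventh, first inversion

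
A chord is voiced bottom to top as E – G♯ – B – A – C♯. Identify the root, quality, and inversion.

The pitch classes E, G#, B, A, C# arrange in thirds as A–C#–E–G#–B: an A major ninth chord.
E is the fifth of A major ninth; fifth in the bass means second inversion.

A major ninth, second inversion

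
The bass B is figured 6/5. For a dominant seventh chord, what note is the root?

The figures 6/5 mean the third of the chord is in the bass. If B is the third of a dominant seventh chord, the root is G (chord tones G–B–D–F).

G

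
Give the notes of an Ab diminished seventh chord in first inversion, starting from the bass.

Ab diminished seventh is Ab–Cb–Ebb–Gbb. First inversion puts the third (Cb) in the bass, with the remaining tones above: Cb, Ebb, Gbb, Ab.

Cb, Ebb, Gbb, Ab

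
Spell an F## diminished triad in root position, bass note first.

F## diminished is F##–A#–C#. Root position puts the root (F##) in the bass, with the remaining tones above: F##, A#, C#.

F##, A#, C#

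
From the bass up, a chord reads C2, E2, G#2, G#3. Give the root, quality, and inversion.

The pitch classes C, E, G# arrange in thirds as C–E–G#: a C augmented triad.
With the root (C) in the bass, the chord is in root position (figured bass 5/3).

C augmented, root position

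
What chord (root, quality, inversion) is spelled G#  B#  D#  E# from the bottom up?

Reducing to letter names: G#, B#, D#, E#. These stack in thirds as E#–G#–B#–D# — an E# minor seventh chord.
With the third (G#) in the bass, the chord is in first inversion (figured bass 6/5).

E# minor seventh, first inversion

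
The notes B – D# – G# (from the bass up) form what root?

B, D#, G# are the tones of a G# minor triad (G#–B–D#), making G# the root.

G#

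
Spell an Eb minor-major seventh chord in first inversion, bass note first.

Spelling Eb minor-major seventh: Eb–Gb–Bb–D. In first inversion the third is bass, giving Gb, Bb, D, Eb from the bottom.

Gb, Bb, D, Eb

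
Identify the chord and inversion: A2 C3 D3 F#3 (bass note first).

The distinct note names are A, C, D, F#. Stacked in thirds they read D–F#–A–C, which is a dominant seventh chord on D.
With the fifth (A) in the bass, the chord is in second inversion (figured bass 4/3).

D dominant seventh, second inversion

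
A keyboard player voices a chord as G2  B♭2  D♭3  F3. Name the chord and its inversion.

The pitch classes G, Bb, Db, F arrange in thirds as G–Bb–Db–F: a G half-diminished seventh chord.
The lowest note is G, the root of the chord, so this is root position (figured bass 7).

G half-diminished seventh, root position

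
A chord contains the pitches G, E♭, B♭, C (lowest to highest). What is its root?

G, Eb, Bb, C are the tones of a C minor seventh chord (C–Eb–G–Bb), making C the root.

C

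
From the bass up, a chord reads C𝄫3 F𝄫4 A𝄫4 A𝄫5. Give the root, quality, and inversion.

Fbb major, second inversion

The distinct note names are Cbb, Fbb, Abb. Stacked in thirds they read Fbb–Abb–Cbb, which is a major triad on Fbb.
The lowest note is Cbb, the fifth of the chord, so this is second inversion (figured bass 6/4).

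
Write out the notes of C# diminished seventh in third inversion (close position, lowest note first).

Bb, C#, E, G

The chord tones are C#–E–G–Bb. With the seventh (Bb) lowest for third inversion: Bb, C#, E, G.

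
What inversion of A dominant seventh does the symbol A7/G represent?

A7/G means A dominant seventh with G in the bass. G is the seventh of A dominant seventh (A–C#–E–G), so this is third inversion.

third inversion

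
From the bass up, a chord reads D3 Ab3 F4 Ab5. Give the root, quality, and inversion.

Reducing to letter names: D, Ab, F. These stack in thirds as D–F–Ab — a D diminished triad.
The lowest note is D, the root of the chord, so this is root position (figured bass 5/3).

D diminished, root position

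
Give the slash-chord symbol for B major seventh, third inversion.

Bmaj7/A#

Third inversion of B major seventh has the seventh (A#) in the bass. As a slash chord: Bmaj7/A#.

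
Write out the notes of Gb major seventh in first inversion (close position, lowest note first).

Spelling Gb major seventh: Gb–Bb–Db–F. In first inversion the third is bass, giving Bb, Db, F, Gb from the bottom.

Bb, Db, F, Gb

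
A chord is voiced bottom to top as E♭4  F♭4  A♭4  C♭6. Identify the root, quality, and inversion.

Fb major seventh, third inversion

The distinct note names are Eb, Fb, Ab, Cb. Stacked in thirds they read Fb–Ab–Cb–Eb, which is a major seventh chord on Fb.
Eb is the seventh of Fb major seventh; seventh in the bass means third inversion (figured bass 4/2).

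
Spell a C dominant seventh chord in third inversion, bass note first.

Bb, C, E, G

Spelling C dominant seventh: C–E–G–Bb. In third inversion the seventh is bass, giving Bb, C, E, G from the bottom.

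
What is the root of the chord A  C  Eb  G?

A

The distinct letter names are A, C, Eb, G. Arranged as a stack of thirds they read A–C–Eb–G, so A is the root (an A half-diminished seventh chord).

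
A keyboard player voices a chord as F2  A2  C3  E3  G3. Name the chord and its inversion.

F major ninth, root position

The distinct note names are F, A, C, E, G. Stacked in thirds they read F–A–C–E–G, which is a major ninth chord on F.
The lowest note is F, the root of the chord, so this is root position.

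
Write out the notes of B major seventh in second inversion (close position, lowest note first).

F#, A#, B, D#

B major seventh is B–D#–F#–A#. Second inversion puts the fifth (F#) in the bass, with the remaining tones above: F#, A#, B, D#.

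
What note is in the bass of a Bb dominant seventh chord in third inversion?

Ab

In third inversion the seventh is lowest. For Bb dominant seventh (Bb–D–F–Ab) that is Ab.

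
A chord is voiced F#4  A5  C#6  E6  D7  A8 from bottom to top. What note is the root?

Reordering F#, A, C#, E, D into stacked thirds gives D–F#–A–C#–E; the bottom of that stack, D, is the root.

D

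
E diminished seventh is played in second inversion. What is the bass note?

In second inversion the fifth is lowest. For E diminished seventh (E–G–Bb–Db) that is Bb.

Bb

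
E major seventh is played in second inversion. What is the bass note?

B

E major seventh is E–G#–B–D#. Second inversion places the fifth in the bass: B.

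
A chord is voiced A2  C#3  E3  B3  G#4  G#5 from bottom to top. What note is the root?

A, C#, E, B, G# are the tones of an A major ninth chord (A–C#–E–G#–B), making A the root.

A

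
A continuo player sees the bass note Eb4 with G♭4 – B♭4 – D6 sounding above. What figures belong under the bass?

7

The notes Eb, Gb, Bb, D stack in thirds as Eb–Gb–Bb–D — an Eb minor-major seventh chord. The bass Eb is the root, so this is root position: figured 7.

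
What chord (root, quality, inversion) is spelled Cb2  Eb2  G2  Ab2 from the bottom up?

Ab minor-major seventh, first inversion

Reducing to letter names: Cb, Eb, G, Ab. These stack in thirds as Ab–Cb–Eb–G — an Ab minor-major seventh chord.
The lowest note is Cb, the third of the chord, so this is first inversion (figured bass 6/5).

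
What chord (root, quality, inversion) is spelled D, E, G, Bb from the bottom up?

E half-diminished seventh, third inversion

The distinct note names are D, E, G, Bb. Stacked in thirds they read E–G–Bb–D, which is a half-diminished seventh chord on E.
D is the seventh of E half-diminished seventh; seventh in the bass means third inversion (figured bass 4/2).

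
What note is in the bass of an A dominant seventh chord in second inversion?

E

A dominant seventh is A–C#–E–G. Second inversion places the fifth in the bass: E.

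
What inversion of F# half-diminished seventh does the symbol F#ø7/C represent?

F#ø7/C means F# half-diminished seventh with C in the bass. C is the fifth of F# half-diminished seventh (F#–A–C–E), so this is second inversion.

second inversion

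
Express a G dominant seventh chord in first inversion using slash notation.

First inversion of G dominant seventh has the third (B) in the bass. As a slash chord: G7/B.

G7/B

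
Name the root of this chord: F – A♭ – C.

F

Reordering F, Ab, C into stacked thirds gives F–Ab–C; the bottom of that stack, F, is the root.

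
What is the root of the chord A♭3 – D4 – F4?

D

Reordering Ab, D, F into stacked thirds gives D–F–Ab; the bottom of that stack, D, is the root.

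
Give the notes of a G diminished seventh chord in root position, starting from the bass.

Spelling G diminished seventh: G–Bb–Db–Fb. In root position the root is bass, giving G, Bb, Db, Fb from the bottom.

G, Bb, Db, Fb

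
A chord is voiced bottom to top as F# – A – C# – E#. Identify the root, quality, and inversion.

The distinct note names are F#, A, C#, E#. Stacked in thirds they read F#–A–C#–E#, which is a minor-major seventh chord on F#.
The lowest note is F#, the root of the chord, so this is root position (figured bass 7).

F# minor-major seventh, root position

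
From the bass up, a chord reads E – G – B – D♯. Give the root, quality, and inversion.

E minor-major seventh, root position

The pitch classes E, G, B, D# arrange in thirds as E–G–B–D#: an E minor-major seventh chord.
E is the root of E minor-major seventh; root in the bass means root position (figured bass 7).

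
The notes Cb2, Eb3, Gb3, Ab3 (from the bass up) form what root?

Ab

Reordering Cb, Eb, Gb, Ab into stacked thirds gives Ab–Cb–Eb–Gb; the bottom of that stack, Ab, is the root.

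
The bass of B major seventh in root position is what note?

B

The root of B major seventh (B–D#–F#–A#) is B; that is the bass in root position.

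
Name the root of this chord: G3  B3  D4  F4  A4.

Reordering G, B, D, F, A into stacked thirds gives G–B–D–F–A; the bottom of that stack, G, is the root.

G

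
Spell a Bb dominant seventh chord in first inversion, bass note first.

D, F, Ab, Bb

Spelling Bb dominant seventh: Bb–D–F–Ab. In first inversion the third is bass, giving D, F, Ab, Bb from the bottom.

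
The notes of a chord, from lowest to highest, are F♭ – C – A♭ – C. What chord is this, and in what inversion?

The distinct note names are Fb, C, Ab. Stacked in thirds they read Fb–Ab–C, which is an augmented triad on Fb.
With the root (Fb) in the bass, the chord is in root position (figured bass 5/3).

Fb augmented, root position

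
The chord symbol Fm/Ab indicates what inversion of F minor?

first inversion

Fm/Ab means F minor with Ab in the bass. Ab is the third of F minor (F–Ab–C), so this is first inversion.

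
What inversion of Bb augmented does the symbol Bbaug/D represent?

Bbaug/D means Bb augmented with D in the bass. D is the third of Bb augmented (Bb–D–F#), so this is first inversion.

first inversion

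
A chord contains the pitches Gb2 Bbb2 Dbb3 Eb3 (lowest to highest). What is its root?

Eb

The distinct letter names are Gb, Bbb, Dbb, Eb. Arranged as a stack of thirds they read Eb–Gb–Bbb–Dbb, so Eb is the root (an Eb diminished seventh chord).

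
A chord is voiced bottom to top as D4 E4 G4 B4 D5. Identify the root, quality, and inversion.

E minor seventh, third inversion

The distinct note names are D, E, G, B. Stacked in thirds they read E–G–B–D, which is a minor seventh chord on E.
The lowest note is D, the seventh of the chord, so this is third inversion (figured bass 4/2).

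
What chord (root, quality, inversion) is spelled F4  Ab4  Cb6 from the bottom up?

F diminished, root position

Reducing to letter names: F, Ab, Cb. These stack in thirds as F–Ab–Cb — an F diminished triad.
With the root (F) in the bass, the chord is in root position (figured bass 5/3).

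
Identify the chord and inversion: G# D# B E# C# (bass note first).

C# dominant ninth, second inversion

The pitch classes G#, D#, B, E#, C# arrange in thirds as C#–E#–G#–B–D#: a C# dominant ninth chord.
The lowest note is G#, the fifth of the chord, so this is second inversion.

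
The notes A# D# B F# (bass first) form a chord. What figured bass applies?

The notes A#, D#, B, F# stack in thirds as B–D#–F#–A# — a B major seventh chord. The bass A# is the seventh, so this is third inversion: figured 4/2.

4/2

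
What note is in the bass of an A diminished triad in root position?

A

A diminished is A–C–Eb. Root position places the root in the bass: A.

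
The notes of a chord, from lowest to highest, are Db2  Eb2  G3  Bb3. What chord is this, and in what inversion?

Eb dominant seventh, third inversion

Reducing to letter names: Db, Eb, G, Bb. These stack in thirds as Eb–G–Bb–Db — an Eb dominant seventh chord.
The lowest note is Db, the seventh of the chord, so this is third inversion (figured bass 4/2).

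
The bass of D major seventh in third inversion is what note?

C#

The seventh of D major seventh (D–F#–A–C#) is C#; that is the bass in third inversion.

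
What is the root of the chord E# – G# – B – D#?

E#

Reordering E#, G#, B, D# into stacked thirds gives E#–G#–B–D#; the bottom of that stack, E#, is the root.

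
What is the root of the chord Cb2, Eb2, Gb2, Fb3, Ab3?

Cb, Eb, Gb, Fb, Ab are the tones of an Fb major ninth chord (Fb–Ab–Cb–Eb–Gb), making Fb the root.

Fb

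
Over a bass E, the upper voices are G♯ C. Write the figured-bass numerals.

6

The notes E, G#, C stack in thirds as C–E–G# — a C augmented triad. The bass E is the third, so this is first inversion: figured 6.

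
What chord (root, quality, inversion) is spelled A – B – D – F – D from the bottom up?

B half-diminished seventh, third inversion

The distinct note names are A, B, D, F. Stacked in thirds they read B–D–F–A, which is a half-diminished seventh chord on B.
A is the seventh of B half-diminished seventh; seventh in the bass means third inversion (figured bass 4/2).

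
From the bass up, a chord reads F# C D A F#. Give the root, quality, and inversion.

The distinct note names are F#, C, D, A. Stacked in thirds they read D–F#–A–C, which is a dominant seventh chord on D.
With the third (F#) in the bass, the chord is in first inversion (figured bass 6/5).

D dominant seventh, first inversion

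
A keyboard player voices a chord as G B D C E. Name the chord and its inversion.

C major ninth, second inversion

Reducing to letter names: G, B, D, C, E. These stack in thirds as C–E–G–B–D — a C major ninth chord.
G is the fifth of C major ninth; fifth in the bass means second inversion.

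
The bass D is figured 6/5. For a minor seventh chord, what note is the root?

B

The figures 6/5 mean the third of the chord is in the bass. If D is the third of a minor seventh chord, the root is B (chord tones B–D–F#–A).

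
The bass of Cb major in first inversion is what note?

Eb

The third of Cb major (Cb–Eb–Gb) is Eb; that is the bass in first inversion.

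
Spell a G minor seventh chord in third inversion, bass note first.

The chord tones are G–Bb–D–F. With the seventh (F) lowest for third inversion: F, G, Bb, D.

F, G, Bb, D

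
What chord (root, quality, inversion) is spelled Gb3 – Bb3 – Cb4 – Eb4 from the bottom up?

Cb major seventh, second inversion

The distinct note names are Gb, Bb, Cb, Eb. Stacked in thirds they read Cb–Eb–Gb–Bb, which is a major seventh chord on Cb.
With the fifth (Gb) in the bass, the chord is in second inversion (figured bass 4/3).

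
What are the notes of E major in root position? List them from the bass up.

E, G#, B

E major is E–G#–B. Root position puts the root (E) in the bass, with the remaining tones above: E, G#, B.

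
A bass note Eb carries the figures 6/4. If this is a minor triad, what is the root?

The figures 6/4 mean the fifth of the chord is in the bass. If Eb is the fifth of a minor triad, the root is Ab (chord tones Ab–Cb–Eb).

Ab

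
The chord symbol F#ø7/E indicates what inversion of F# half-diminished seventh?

third inversion

F#ø7/E means F# half-diminished seventh with E in the bass. E is the seventh of F# half-diminished seventh (F#–A–C–E), so this is third inversion.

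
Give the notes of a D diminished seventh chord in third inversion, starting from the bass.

Spelling D diminished seventh: D–F–Ab–Cb. In third inversion the seventh is bass, giving Cb, D, F, Ab from the bottom.

Cb, D, F, Ab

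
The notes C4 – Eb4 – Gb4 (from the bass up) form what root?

The distinct letter names are C, Eb, Gb. Arranged as a stack of thirds they read C–Eb–Gb, so C is the root (a C diminished triad).

C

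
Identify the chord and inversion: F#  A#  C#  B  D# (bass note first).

B major ninth, second inversion

Reducing to letter names: F#, A#, C#, B, D#. These stack in thirds as B–D#–F#–A#–C# — a B major ninth chord.
The lowest note is F#, the fifth of the chord, so this is second inversion.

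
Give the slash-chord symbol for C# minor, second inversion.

Second inversion of C# minor has the fifth (G#) in the bass. As a slash chord: C#m/G#.

C#m/G#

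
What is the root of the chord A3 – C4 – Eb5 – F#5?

The distinct letter names are A, C, Eb, F#. Arranged as a stack of thirds they read F#–A–C–Eb, so F# is the root (an F# diminished seventh chord).

F#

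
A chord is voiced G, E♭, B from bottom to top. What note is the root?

Eb

G, Eb, B are the tones of an Eb augmented triad (Eb–G–B), making Eb the root.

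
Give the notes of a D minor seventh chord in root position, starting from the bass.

D minor seventh is D–F–A–C. Root position puts the root (D) in the bass, with the remaining tones above: D, F, A, C.

D, F, A, C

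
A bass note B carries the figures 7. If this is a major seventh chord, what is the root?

B

The figures 7 mean the root of the chord is in the bass. If B is the root of a major seventh chord, the root is B (chord tones B–D#–F#–A#).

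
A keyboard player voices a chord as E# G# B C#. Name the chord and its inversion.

C# dominant seventh, first inversion

The distinct note names are E#, G#, B, C#. Stacked in thirds they read C#–E#–G#–B, which is a dominant seventh chord on C#.
The lowest note is E#, the third of the chord, so this is first inversion (figured bass 6/5).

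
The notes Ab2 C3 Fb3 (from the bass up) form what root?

Fb

The distinct letter names are Ab, C, Fb. Arranged as a stack of thirds they read Fb–Ab–C, so Fb is the root (an Fb augmented triad).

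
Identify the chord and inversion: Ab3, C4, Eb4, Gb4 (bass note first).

The pitch classes Ab, C, Eb, Gb arrange in thirds as Ab–C–Eb–Gb: an Ab dominant seventh chord.
The lowest note is Ab, the root of the chord, so this is root position (figured bass 7).

Ab dominant seventh, root position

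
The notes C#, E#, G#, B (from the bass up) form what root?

C#

The distinct letter names are C#, E#, G#, B. Arranged as a stack of thirds they read C#–E#–G#–B, so C# is the root (a C# dominant seventh chord).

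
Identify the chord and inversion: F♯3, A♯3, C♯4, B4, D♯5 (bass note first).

B major ninth, second inversion

Reducing to letter names: F#, A#, C#, B, D#. These stack in thirds as B–D#–F#–A#–C# — a B major ninth chord.
F# is the fifth of B major ninth; fifth in the bass means second inversion.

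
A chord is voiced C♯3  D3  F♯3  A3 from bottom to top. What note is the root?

Reordering C#, D, F#, A into stacked thirds gives D–F#–A–C#; the bottom of that stack, D, is the root.

D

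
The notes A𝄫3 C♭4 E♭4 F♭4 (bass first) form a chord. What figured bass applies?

The notes Abb, Cb, Eb, Fb stack in thirds as Fb–Abb–Cb–Eb — an Fb minor-major seventh chord. The bass Abb is the third, so this is first inversion: figured 6/5.

6/5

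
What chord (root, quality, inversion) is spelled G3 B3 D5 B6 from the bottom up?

The pitch classes G, B, D arrange in thirds as G–B–D: a G major triad.
The lowest note is G, the root of the chord, so this is root position (figured bass 5/3).

G major, root position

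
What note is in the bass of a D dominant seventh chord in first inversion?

In first inversion the third is lowest. For D dominant seventh (D–F#–A–C) that is F#.

F#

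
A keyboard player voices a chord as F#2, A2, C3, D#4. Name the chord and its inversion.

Reducing to letter names: F#, A, C, D#. These stack in thirds as D#–F#–A–C — a D# diminished seventh chord.
With the third (F#) in the bass, the chord is in first inversion (figured bass 6/5).

D# diminished seventh, first inversion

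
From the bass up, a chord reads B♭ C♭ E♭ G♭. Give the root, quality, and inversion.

Reducing to letter names: Bb, Cb, Eb, Gb. These stack in thirds as Cb–Eb–Gb–Bb — a Cb major seventh chord.
The lowest note is Bb, the seventh of the chord, so this is third inversion (figured bass 4/2).

Cb major seventh, third inversion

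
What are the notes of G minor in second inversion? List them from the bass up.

D, G, Bb

The chord tones are G–Bb–D. With the fifth (D) lowest for second inversion: D, G, Bb.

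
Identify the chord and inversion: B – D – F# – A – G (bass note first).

Reducing to letter names: B, D, F#, A, G. These stack in thirds as G–B–D–F#–A — a G major ninth chord.
With the third (B) in the bass, the chord is in first inversion.

G major ninth, first inversion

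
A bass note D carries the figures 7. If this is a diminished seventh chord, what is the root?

D

The figures 7 mean the root of the chord is in the bass. If D is the root of a diminished seventh chord, the root is D (chord tones D–F–Ab–Cb).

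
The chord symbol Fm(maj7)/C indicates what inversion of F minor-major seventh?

Fm(maj7)/C means F minor-major seventh with C in the bass. C is the fifth of F minor-major seventh (F–Ab–C–E), so this is second inversion.

second inversion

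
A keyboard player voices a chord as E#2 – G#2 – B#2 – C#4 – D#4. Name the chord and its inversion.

C# major ninth, first inversion

The pitch classes E#, G#, B#, C#, D# arrange in thirds as C#–E#–G#–B#–D#: a C# major ninth chord.
With the third (E#) in the bass, the chord is in first inversion.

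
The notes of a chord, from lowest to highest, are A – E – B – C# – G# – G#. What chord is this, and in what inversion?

The distinct note names are A, E, B, C#, G#. Stacked in thirds they read A–C#–E–G#–B, which is a major ninth chord on A.
With the root (A) in the bass, the chord is in root position.

A major ninth, root position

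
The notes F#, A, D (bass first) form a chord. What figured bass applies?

6

The notes F#, A, D stack in thirds as D–F#–A — a D major triad. The bass F# is the third, so this is first inversion: figured 6.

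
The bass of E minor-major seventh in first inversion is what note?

In first inversion the third is lowest. For E minor-major seventh (E–G–B–D#) that is G.

G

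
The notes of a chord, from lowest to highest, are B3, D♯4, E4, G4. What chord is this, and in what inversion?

E minor-major seventh, second inversion

The distinct note names are B, D#, E, G. Stacked in thirds they read E–G–B–D#, which is a minor-major seventh chord on E.
B is the fifth of E minor-major seventh; fifth in the bass means second inversion (figured bass 4/3).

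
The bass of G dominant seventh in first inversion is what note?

B

The third of G dominant seventh (G–B–D–F) is B; that is the bass in first inversion.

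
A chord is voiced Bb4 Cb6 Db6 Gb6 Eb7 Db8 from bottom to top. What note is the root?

Cb

Bb, Cb, Db, Gb, Eb are the tones of a Cb major ninth chord (Cb–Eb–Gb–Bb–Db), making Cb the root.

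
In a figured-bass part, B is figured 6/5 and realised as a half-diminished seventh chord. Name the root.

The figures 6/5 mean the third of the chord is in the bass. If B is the third of a half-diminished seventh chord, the root is G# (chord tones G#–B–D–F#).

G#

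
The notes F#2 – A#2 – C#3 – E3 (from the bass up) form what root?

Reordering F#, A#, C#, E into stacked thirds gives F#–A#–C#–E; the bottom of that stack, F#, is the root.

F#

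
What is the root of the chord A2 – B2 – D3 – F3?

B

Reordering A, B, D, F into stacked thirds gives B–D–F–A; the bottom of that stack, B, is the root.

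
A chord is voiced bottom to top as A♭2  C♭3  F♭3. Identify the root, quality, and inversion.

Fb major, first inversion

The pitch classes Ab, Cb, Fb arrange in thirds as Fb–Ab–Cb: an Fb major triad.
With the third (Ab) in the bass, the chord is in first inversion (figured bass 6).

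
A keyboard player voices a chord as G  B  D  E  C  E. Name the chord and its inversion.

C major ninth, second inversion

The distinct note names are G, B, D, E, C. Stacked in thirds they read C–E–G–B–D, which is a major ninth chord on C.
The lowest note is G, the fifth of the chord, so this is second inversion.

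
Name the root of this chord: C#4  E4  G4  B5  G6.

The distinct letter names are C#, E, G, B. Arranged as a stack of thirds they read C#–E–G–B, so C# is the root (a C# half-diminished seventh chord).

C#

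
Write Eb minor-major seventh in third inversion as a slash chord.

Ebm(maj7)/D

Third inversion of Eb minor-major seventh has the seventh (D) in the bass. As a slash chord: Ebm(maj7)/D.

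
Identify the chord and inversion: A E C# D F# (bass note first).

D major ninth, second inversion

The distinct note names are A, E, C#, D, F#. Stacked in thirds they read D–F#–A–C#–E, which is a major ninth chord on D.
With the fifth (A) in the bass, the chord is in second inversion.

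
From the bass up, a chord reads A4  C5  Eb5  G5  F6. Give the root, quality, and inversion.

The distinct note names are A, C, Eb, G, F. Stacked in thirds they read F–A–C–Eb–G, which is a dominant ninth chord on F.
The lowest note is A, the third of the chord, so this is first inversion.

F dominant ninth, first inversion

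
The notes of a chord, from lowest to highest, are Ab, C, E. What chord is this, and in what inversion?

The distinct note names are Ab, C, E. Stacked in thirds they read Ab–C–E, which is an augmented triad on Ab.
The lowest note is Ab, the root of the chord, so this is root position (figured bass 5/3).

Ab augmented, root position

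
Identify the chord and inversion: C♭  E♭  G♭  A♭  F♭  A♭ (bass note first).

The distinct note names are Cb, Eb, Gb, Ab, Fb. Stacked in thirds they read Fb–Ab–Cb–Eb–Gb, which is a major ninth chord on Fb.
The lowest note is Cb, the fifth of the chord, so this is second inversion.

Fb major ninth, second inversion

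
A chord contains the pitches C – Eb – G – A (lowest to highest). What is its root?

A

C, Eb, G, A are the tones of an A half-diminished seventh chord (A–C–Eb–G), making A the root.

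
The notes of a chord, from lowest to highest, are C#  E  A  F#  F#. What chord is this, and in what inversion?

The distinct note names are C#, E, A, F#. Stacked in thirds they read F#–A–C#–E, which is a minor seventh chord on F#.
The lowest note is C#, the fifth of the chord, so this is second inversion (figured bass 4/3).

F# minor seventh, second inversion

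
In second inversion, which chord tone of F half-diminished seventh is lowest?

In second inversion the fifth is lowest. For F half-diminished seventh (F–Ab–Cb–Eb) that is Cb.

Cb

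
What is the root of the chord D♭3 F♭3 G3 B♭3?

Db, Fb, G, Bb are the tones of a G diminished seventh chord (G–Bb–Db–Fb), making G the root.

G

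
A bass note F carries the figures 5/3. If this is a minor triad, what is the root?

The figures 5/3 mean the root of the chord is in the bass. If F is the root of a minor triad, the root is F (chord tones F–Ab–C).

F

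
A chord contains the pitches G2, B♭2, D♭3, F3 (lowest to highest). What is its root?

G

Reordering G, Bb, Db, F into stacked thirds gives G–Bb–Db–F; the bottom of that stack, G, is the root.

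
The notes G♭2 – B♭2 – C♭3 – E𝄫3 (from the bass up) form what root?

Reordering Gb, Bb, Cb, Ebb into stacked thirds gives Cb–Ebb–Gb–Bb; the bottom of that stack, Cb, is the root.

Cb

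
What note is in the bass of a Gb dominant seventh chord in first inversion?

Bb

Gb dominant seventh is Gb–Bb–Db–Fb. First inversion places the third in the bass: Bb.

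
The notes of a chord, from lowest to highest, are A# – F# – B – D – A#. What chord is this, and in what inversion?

B minor-major seventh, third inversion

The pitch classes A#, F#, B, D arrange in thirds as B–D–F#–A#: a B minor-major seventh chord.
With the seventh (A#) in the bass, the chord is in third inversion (figured bass 4/2).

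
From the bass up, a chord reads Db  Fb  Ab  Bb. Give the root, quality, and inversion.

Bb half-diminished seventh, first inversion

The distinct note names are Db, Fb, Ab, Bb. Stacked in thirds they read Bb–Db–Fb–Ab, which is a half-diminished seventh chord on Bb.
Db is the third of Bb half-diminished seventh; third in the bass means first inversion (figured bass 6/5).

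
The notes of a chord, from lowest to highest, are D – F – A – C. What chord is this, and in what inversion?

Reducing to letter names: D, F, A, C. These stack in thirds as D–F–A–C — a D minor seventh chord.
The lowest note is D, the root of the chord, so this is root position (figured bass 7).

D minor seventh, root position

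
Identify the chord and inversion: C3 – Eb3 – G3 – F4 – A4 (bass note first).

F dominant ninth, second inversion

The pitch classes C, Eb, G, F, A arrange in thirds as F–A–C–Eb–G: an F dominant ninth chord.
The lowest note is C, the fifth of the chord, so this is second inversion.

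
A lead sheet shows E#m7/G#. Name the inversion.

first inversion

E#m7/G# means E# minor seventh with G# in the bass. G# is the third of E# minor seventh (E#–G#–B#–D#), so this is first inversion.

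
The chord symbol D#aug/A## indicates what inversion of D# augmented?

second inversion

D#aug/A## means D# augmented with A## in the bass. A## is the fifth of D# augmented (D#–F##–A##), so this is second inversion.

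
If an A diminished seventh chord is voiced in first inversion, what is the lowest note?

The third of A diminished seventh (A–C–Eb–Gb) is C; that is the bass in first inversion.

C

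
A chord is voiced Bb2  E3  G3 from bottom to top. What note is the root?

Bb, E, G are the tones of an E diminished triad (E–G–Bb), making E the root.

E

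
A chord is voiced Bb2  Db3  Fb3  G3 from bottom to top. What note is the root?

The distinct letter names are Bb, Db, Fb, G. Arranged as a stack of thirds they read G–Bb–Db–Fb, so G is the root (a G diminished seventh chord).

G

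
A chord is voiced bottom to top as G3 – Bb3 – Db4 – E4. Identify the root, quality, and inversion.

Reducing to letter names: G, Bb, Db, E. These stack in thirds as E–G–Bb–Db — an E diminished seventh chord.
The lowest note is G, the third of the chord, so this is first inversion (figured bass 6/5).

E diminished seventh, first inversion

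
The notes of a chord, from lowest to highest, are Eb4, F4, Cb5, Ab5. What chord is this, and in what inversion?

F half-diminished seventh, third inversion

The distinct note names are Eb, F, Cb, Ab. Stacked in thirds they read F–Ab–Cb–Eb, which is a half-diminished seventh chord on F.
The lowest note is Eb, the seventh of the chord, so this is third inversion (figured bass 4/2).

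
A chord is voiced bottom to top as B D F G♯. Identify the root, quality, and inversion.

G# diminished seventh, first inversion

The distinct note names are B, D, F, G#. Stacked in thirds they read G#–B–D–F, which is a diminished seventh chord on G#.
The lowest note is B, the third of the chord, so this is first inversion (figured bass 6/5).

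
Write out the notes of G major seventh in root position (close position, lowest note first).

G, B, D, F#

Spelling G major seventh: G–B–D–F#. In root position the root is bass, giving G, B, D, F# from the bottom.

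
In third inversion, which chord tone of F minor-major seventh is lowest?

In third inversion the seventh is lowest. For F minor-major seventh (F–Ab–C–E) that is E.

E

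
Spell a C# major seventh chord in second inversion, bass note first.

G#, B#, C#, E#

Spelling C# major seventh: C#–E#–G#–B#. In second inversion the fifth is bass, giving G#, B#, C#, E# from the bottom.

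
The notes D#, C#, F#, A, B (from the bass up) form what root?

B

The distinct letter names are D#, C#, F#, A, B. Arranged as a stack of thirds they read B–D#–F#–A–C#, so B is the root (a B dominant ninth chord).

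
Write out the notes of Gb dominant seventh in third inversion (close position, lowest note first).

Fb, Gb, Bb, Db

Gb dominant seventh is Gb–Bb–Db–Fb. Third inversion puts the seventh (Fb) in the bass, with the remaining tones above: Fb, Gb, Bb, Db.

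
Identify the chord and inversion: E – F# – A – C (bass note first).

Reducing to letter names: E, F#, A, C. These stack in thirds as F#–A–C–E — an F# half-diminished seventh chord.
With the seventh (E) in the bass, the chord is in third inversion (figured bass 4/2).

F# half-diminished seventh, third inversion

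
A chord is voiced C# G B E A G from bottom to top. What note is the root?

A

Reordering C#, G, B, E, A into stacked thirds gives A–C#–E–G–B; the bottom of that stack, A, is the root.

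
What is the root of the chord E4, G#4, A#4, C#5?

A#

The distinct letter names are E, G#, A#, C#. Arranged as a stack of thirds they read A#–C#–E–G#, so A# is the root (an A# half-diminished seventh chord).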